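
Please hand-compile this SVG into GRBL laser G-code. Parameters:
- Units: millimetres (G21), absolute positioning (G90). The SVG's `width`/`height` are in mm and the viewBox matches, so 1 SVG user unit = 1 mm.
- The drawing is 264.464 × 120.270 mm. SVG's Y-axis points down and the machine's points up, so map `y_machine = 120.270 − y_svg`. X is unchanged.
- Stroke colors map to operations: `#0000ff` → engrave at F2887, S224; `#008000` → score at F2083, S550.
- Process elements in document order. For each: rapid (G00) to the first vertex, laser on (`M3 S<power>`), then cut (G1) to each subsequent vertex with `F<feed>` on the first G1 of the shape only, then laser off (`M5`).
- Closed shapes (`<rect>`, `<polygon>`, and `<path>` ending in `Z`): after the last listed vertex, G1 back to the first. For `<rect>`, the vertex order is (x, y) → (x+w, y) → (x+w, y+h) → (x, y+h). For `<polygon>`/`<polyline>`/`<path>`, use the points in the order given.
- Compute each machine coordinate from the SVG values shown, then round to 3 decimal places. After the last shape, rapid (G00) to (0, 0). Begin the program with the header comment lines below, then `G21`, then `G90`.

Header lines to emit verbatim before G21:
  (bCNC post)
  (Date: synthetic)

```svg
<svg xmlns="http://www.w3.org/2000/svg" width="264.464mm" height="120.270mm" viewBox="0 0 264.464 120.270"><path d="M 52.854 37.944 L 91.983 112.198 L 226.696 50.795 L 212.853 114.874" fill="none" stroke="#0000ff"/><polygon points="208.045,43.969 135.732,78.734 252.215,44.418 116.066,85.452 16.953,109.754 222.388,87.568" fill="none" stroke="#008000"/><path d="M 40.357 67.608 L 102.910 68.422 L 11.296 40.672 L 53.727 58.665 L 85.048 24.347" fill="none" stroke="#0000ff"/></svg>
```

1 u = 1 mm; y_m = 120.270 − y.

[1] `<path>` open polyline, #0000ff→engrave S224 F2887: (52.854,82.326) → (91.983,8.072) → (226.696,69.475) → (212.853,5.396)

[2] `<polygon>` closed polygon, #008000→score S550 F2083: (208.045,76.301) → (135.732,41.536) → (252.215,75.852) → (116.066,34.818) → (16.953,10.516) → (222.388,32.702) → (208.045,76.301) (closed)

[3] `<path>` open polyline, #0000ff→engrave S224 F2887: (40.357,52.662) → (102.910,51.848) → (11.296,79.598) → (53.727,61.605) → (85.048,95.923)

(bCNC post)
(Date: synthetic)
G21
G90
G00 X52.854 Y82.326
M3 S224
G1 X91.983 Y8.072 F2887
G1 X226.696 Y69.475
G1 X212.853 Y5.396
M5
G00 X208.045 Y76.301
M3 S550
G1 X135.732 Y41.536 F2083
G1 X252.215 Y75.852
G1 X116.066 Y34.818
G1 X16.953 Y10.516
G1 X222.388 Y32.702
G1 X208.045 Y76.301
M5
G00 X40.357 Y52.662
M3 S224
G1 X102.910 Y51.848 F2887
G1 X11.296 Y79.598
G1 X53.727 Y61.605
G1 X85.048 Y95.923
M5
G00 X0.000 Y0.000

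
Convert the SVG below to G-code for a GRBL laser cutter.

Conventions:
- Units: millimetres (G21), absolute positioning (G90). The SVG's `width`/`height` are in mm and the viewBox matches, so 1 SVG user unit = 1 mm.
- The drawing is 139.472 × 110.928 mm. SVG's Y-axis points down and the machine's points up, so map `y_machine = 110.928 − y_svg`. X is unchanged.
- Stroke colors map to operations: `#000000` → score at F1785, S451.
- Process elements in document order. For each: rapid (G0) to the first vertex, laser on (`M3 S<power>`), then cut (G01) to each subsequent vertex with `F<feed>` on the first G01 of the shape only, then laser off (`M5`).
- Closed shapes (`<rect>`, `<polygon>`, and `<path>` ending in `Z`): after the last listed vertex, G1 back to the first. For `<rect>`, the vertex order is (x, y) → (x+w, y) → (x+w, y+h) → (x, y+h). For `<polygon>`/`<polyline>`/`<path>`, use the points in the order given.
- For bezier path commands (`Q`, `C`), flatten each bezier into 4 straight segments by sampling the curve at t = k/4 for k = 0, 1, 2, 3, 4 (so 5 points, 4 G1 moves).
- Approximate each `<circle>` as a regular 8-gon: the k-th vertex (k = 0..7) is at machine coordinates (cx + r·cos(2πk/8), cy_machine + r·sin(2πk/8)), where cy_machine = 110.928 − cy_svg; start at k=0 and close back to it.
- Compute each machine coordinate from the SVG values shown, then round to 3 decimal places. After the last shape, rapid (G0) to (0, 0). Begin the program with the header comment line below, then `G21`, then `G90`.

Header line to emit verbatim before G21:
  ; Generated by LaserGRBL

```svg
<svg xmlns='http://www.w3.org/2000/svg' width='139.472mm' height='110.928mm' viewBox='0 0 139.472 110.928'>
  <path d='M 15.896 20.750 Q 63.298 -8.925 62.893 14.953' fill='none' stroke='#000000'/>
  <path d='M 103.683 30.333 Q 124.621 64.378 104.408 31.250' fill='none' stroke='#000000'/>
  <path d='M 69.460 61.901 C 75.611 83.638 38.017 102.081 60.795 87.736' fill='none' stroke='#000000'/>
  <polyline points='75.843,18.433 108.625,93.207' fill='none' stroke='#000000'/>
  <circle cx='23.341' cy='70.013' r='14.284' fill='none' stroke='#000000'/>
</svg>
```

viewBox `0 0 139.472 110.928` with mm width/height → 1 unit = 1 mm. Flip: y_m = 110.928 − y_svg.

**Shape 1** — `<path>` quadratic bezier, stroke `#000000` → score (S451, F1785). Control points (SVG): P0=(15.896,20.750), P1=(63.298,-8.925), P2=(62.893,14.953); sampled at t=k/4. Machine vertices: (15.896,90.178) → (36.609,101.668) → (51.346,106.465) → (60.108,104.567) → (62.893,95.975). Open path.

**Shape 2** — `<path>` quadratic bezier, stroke `#000000` → score (S451, F1785). Control points (SVG): P0=(103.683,30.333), P1=(124.621,64.378), P2=(104.408,31.250); sampled at t=k/4. Machine vertices: (103.683,80.595) → (111.580,67.771) → (114.333,63.343) → (111.943,67.312) → (104.408,79.678). Open path.

**Shape 3** — `<path>` cubic bezier, stroke `#000000` → score (S451, F1785). Control points (SVG): P0=(69.460,61.901), P1=(75.611,83.638), P2=(38.017,102.081), P3=(60.795,87.736); sampled at t=k/4. Machine vertices: (69.460,49.027) → (67.498,33.803) → (58.892,22.579) → (53.404,18.120) → (60.795,23.192). Open path.

**Shape 4** — `<polyline>` line segment, stroke `#000000` → score (S451, F1785). Machine vertices: (75.843,92.495) → (108.625,17.721). Open path.

**Shape 5** — `<circle>` circle, stroke `#000000` → score (S451, F1785). Machine vertices: (37.625,40.915) → (33.441,51.015) → (23.341,55.199) → (13.241,51.015) → (9.057,40.915) → (13.241,30.815) → (23.341,26.631) → (33.441,30.815) → (37.625,40.915). Closed: final G1 returns to the first vertex.

; Generated by LaserGRBL
G21
G90
G0 X15.896 Y90.178
M3 S451
G01 X36.609 Y101.668 F1785
G01 X51.346 Y106.465
G01 X60.108 Y104.567
G01 X62.893 Y95.975
M5
G0 X103.683 Y80.595
M3 S451
G01 X111.580 Y67.771 F1785
G01 X114.333 Y63.343
G01 X111.943 Y67.312
G01 X104.408 Y79.678
M5
G0 X69.460 Y49.027
M3 S451
G01 X67.498 Y33.803 F1785
G01 X58.892 Y22.579
G01 X53.404 Y18.120
G01 X60.795 Y23.192
M5
G0 X75.843 Y92.495
M3 S451
G01 X108.625 Y17.721 F1785
M5
G0 X37.625 Y40.915
M3 S451
G01 X33.441 Y51.015 F1785
G01 X23.341 Y55.199
G01 X13.241 Y51.015
G01 X9.057 Y40.915
G01 X13.241 Y30.815
G01 X23.341 Y26.631
G01 X33.441 Y30.815
G01 X37.625 Y40.915
M5
G0 X0.000 Y0.000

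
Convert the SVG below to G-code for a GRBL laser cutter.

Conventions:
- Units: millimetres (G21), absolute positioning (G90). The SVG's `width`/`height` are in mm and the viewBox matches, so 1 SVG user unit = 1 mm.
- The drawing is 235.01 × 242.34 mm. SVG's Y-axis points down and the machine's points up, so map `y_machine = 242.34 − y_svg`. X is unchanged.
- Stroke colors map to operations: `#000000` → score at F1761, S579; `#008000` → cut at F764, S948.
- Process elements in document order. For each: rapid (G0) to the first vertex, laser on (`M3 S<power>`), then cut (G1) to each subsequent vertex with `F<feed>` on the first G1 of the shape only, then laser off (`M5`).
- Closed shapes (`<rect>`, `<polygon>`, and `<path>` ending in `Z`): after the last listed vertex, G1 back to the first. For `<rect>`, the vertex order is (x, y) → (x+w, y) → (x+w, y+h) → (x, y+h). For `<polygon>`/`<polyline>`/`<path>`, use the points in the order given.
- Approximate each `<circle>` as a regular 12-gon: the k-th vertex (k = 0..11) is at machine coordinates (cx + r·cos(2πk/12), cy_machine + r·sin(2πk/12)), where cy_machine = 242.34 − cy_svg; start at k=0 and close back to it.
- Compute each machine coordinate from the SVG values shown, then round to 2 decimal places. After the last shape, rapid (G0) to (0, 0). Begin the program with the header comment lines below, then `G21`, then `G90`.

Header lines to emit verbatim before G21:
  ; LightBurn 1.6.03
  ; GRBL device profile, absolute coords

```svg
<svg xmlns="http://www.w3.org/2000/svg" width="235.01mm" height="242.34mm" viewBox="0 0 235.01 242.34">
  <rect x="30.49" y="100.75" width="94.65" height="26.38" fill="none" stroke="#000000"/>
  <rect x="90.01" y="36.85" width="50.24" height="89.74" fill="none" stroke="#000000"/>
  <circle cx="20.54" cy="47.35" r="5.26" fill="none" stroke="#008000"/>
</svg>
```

; LightBurn 1.6.03
; GRBL device profile, absolute coords
G21
G90
G0 X30.49 Y141.59
M3 S579
G1 X125.14 Y141.59 F1761
G1 X125.14 Y115.21
G1 X30.49 Y115.21
G1 X30.49 Y141.59
M5
G0 X90.01 Y205.49
M3 S579
G1 X140.25 Y205.49 F1761
G1 X140.25 Y115.75
G1 X90.01 Y115.75
G1 X90.01 Y205.49
M5
G0 X25.80 Y194.99
M3 S948
G1 X25.10 Y197.62 F764
G1 X23.17 Y199.55
G1 X20.54 Y200.25
G1 X17.91 Y199.55
G1 X15.98 Y197.62
G1 X15.28 Y194.99
G1 X15.98 Y192.36
G1 X17.91 Y190.43
G1 X20.54 Y189.73
G1 X23.17 Y190.43
G1 X25.10 Y192.36
G1 X25.80 Y194.99
M5
G0 X0.00 Y0.00

1 u = 1 mm; y_m = 242.34 − y.

[1] `<rect>` rectangle, #000000→score S579 F1761: (30.49,141.59) → (125.14,141.59) → (125.14,115.21) → (30.49,115.21) → (30.49,141.59) (closed)

[2] `<rect>` rectangle, #000000→score S579 F1761: (90.01,205.49) → (140.25,205.49) → (140.25,115.75) → (90.01,115.75) → (90.01,205.49) (closed)

[3] `<circle>` circle, #008000→cut S948 F764: (25.80,194.99) → (25.10,197.62) → (23.17,199.55) → (20.54,200.25) → (17.91,199.55) → (15.98,197.62) → (15.28,194.99) → (15.98,192.36) → (17.91,190.43) → (20.54,189.73) → (23.17,190.43) → (25.10,192.36) → (25.80,194.99) (closed)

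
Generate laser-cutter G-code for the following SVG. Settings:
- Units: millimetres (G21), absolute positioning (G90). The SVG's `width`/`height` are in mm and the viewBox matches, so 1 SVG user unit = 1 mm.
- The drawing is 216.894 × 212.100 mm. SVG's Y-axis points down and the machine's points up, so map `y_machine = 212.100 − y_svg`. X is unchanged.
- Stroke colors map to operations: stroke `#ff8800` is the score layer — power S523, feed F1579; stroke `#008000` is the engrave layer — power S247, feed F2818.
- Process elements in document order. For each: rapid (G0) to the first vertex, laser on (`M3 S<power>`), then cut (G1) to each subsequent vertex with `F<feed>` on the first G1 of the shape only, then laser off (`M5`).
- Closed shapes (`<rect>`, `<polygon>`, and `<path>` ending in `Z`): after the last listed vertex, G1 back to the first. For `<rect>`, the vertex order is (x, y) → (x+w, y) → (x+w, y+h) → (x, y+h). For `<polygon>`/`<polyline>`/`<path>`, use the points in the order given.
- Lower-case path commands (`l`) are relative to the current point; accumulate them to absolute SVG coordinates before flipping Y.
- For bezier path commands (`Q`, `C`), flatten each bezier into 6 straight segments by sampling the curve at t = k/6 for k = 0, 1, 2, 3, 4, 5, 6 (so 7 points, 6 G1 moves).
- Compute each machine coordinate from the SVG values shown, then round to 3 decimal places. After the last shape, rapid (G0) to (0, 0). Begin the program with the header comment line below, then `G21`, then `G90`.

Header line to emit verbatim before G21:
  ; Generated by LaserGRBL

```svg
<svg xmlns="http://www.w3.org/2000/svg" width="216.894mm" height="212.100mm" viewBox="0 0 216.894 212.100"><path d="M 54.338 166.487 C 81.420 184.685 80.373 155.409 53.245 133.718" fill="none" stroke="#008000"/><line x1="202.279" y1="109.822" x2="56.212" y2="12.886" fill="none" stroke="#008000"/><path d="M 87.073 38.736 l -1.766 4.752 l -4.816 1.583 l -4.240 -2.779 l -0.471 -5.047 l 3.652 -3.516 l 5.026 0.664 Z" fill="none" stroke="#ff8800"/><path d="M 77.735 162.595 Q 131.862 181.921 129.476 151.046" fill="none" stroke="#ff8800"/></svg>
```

1 u = 1 mm; y_m = 212.100 − y.

[1] `<path>` cubic bezier, #008000→engrave S247 F2818: (54.338,45.613) → (65.544,40.215) → (72.120,41.200) → (74.120,47.039) → (71.603,56.202) → (64.626,67.159) → (53.245,78.382)

[2] `<line>` line segment, #008000→engrave S247 F2818: (202.279,102.278) → (56.212,199.214)

[3] `<path>` regular polygon, #ff8800→score S523 F1579: (87.073,173.364) → (85.307,168.612) → (80.491,167.029) → (76.251,169.808) → (75.780,174.855) → (79.432,178.371) → (84.458,177.707) → (87.073,173.364) (closed)

[4] `<path>` quadratic bezier, #ff8800→score S523 F1579: (77.735,49.505) → (94.208,44.457) → (107.540,42.199) → (117.734,42.729) → (124.787,46.049) → (128.702,52.157) → (129.476,61.054)

; Generated by LaserGRBL
G21
G90
G0 X54.338 Y45.613
M3 S247
G1 X65.544 Y40.215 F2818
G1 X72.120 Y41.200
G1 X74.120 Y47.039
G1 X71.603 Y56.202
G1 X64.626 Y67.159
G1 X53.245 Y78.382
M5
G0 X202.279 Y102.278
M3 S247
G1 X56.212 Y199.214 F2818
M5
G0 X87.073 Y173.364
M3 S523
G1 X85.307 Y168.612 F1579
G1 X80.491 Y167.029
G1 X76.251 Y169.808
G1 X75.780 Y174.855
G1 X79.432 Y178.371
G1 X84.458 Y177.707
G1 X87.073 Y173.364
M5
G0 X77.735 Y49.505
M3 S523
G1 X94.208 Y44.457 F1579
G1 X107.540 Y42.199
G1 X117.734 Y42.729
G1 X124.787 Y46.049
G1 X128.702 Y52.157
G1 X129.476 Y61.054
M5
G0 X0.000 Y0.000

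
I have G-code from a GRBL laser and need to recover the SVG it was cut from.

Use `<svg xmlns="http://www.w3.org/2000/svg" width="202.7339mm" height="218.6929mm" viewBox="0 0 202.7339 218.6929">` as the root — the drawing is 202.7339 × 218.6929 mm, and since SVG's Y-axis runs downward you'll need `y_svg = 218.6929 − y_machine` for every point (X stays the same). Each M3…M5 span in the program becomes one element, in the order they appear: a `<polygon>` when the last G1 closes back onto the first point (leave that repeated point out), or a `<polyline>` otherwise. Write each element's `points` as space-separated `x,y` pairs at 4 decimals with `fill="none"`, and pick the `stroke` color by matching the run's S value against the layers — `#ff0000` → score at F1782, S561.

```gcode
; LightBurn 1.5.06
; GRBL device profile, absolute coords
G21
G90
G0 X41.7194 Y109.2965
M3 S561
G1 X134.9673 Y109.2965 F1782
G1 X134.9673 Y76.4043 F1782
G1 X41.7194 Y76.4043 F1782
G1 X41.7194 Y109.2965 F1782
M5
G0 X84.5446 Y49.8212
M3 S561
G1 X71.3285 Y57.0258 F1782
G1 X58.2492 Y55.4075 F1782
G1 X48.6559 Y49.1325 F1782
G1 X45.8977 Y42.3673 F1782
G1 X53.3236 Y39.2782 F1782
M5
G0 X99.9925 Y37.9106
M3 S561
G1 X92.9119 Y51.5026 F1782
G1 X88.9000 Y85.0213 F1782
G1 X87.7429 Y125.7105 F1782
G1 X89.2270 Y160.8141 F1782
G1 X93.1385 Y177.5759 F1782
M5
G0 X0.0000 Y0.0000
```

<svg xmlns="http://www.w3.org/2000/svg" width="202.7339mm" height="218.6929mm" viewBox="0 0 202.7339 218.6929">
  <polygon points="41.7194,109.3964 134.9673,109.3964 134.9673,142.2886 41.7194,142.2886" fill="none" stroke="#ff0000"/>
  <polyline points="84.5446,168.8717 71.3285,161.6671 58.2492,163.2854 48.6559,169.5604 45.8977,176.3256 53.3236,179.4147" fill="none" stroke="#ff0000"/>
  <polyline points="99.9925,180.7823 92.9119,167.1903 88.9000,133.6716 87.7429,92.9824 89.2270,57.8788 93.1385,41.1170" fill="none" stroke="#ff0000"/>
</svg>

Each laser-on run becomes one SVG element. Flip Y back into SVG space with y_svg = 218.6929 − y_machine. Every run uses S561, so all elements get stroke `#ff0000` (score).

Run 1: The run returns to its start, so emit a `<polygon>` with points (Y-flipped): 41.7194,109.3964 134.9673,109.3964 134.9673,142.2886 41.7194,142.2886.

Run 2: The run is open, so emit a `<polyline>` with points (Y-flipped): 84.5446,168.8717 71.3285,161.6671 58.2492,163.2854 48.6559,169.5604 45.8977,176.3256 53.3236,179.4147.

Run 3: The run is open, so emit a `<polyline>` with points (Y-flipped): 99.9925,180.7823 92.9119,167.1903 88.9000,133.6716 87.7429,92.9824 89.2270,57.8788 93.1385,41.1170.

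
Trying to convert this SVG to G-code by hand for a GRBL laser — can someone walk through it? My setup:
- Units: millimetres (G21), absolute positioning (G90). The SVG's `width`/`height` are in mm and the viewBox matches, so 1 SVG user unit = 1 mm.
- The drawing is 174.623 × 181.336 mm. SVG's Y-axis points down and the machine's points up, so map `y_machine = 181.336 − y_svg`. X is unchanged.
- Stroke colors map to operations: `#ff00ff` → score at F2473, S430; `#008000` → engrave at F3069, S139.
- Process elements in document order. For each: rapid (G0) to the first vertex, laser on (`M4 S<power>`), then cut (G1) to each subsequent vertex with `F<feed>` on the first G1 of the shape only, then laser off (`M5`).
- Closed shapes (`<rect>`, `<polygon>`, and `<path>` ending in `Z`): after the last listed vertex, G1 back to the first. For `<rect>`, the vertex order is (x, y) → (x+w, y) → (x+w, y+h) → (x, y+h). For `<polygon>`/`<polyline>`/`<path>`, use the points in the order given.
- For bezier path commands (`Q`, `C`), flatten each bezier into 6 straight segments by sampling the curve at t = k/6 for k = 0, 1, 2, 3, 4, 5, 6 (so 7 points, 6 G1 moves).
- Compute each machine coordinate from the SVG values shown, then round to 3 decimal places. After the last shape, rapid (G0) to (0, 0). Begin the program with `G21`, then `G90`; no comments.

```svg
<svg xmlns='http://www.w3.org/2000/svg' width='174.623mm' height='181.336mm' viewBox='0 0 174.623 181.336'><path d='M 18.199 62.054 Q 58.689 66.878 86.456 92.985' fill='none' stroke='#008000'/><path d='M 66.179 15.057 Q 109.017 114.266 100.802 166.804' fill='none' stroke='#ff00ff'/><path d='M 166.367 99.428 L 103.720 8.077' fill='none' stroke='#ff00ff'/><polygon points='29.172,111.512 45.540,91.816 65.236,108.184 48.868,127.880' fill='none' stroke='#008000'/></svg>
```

G21
G90
G0 X18.199 Y119.282
M4 S139
G1 X31.342 Y117.083 F3069
G1 X43.779 Y113.701
G1 X55.508 Y109.137
G1 X66.531 Y103.391
G1 X76.847 Y96.462
G1 X86.456 Y88.351
M5
G0 X66.179 Y166.279
M4 S430
G1 X79.040 Y134.506 F2473
G1 X89.065 Y105.325
G1 X96.254 Y78.738
G1 X100.606 Y54.743
G1 X102.122 Y33.341
G1 X100.802 Y14.532
M5
G0 X166.367 Y81.908
M4 S430
G1 X103.720 Y173.259 F2473
M5
G0 X29.172 Y69.824
M4 S139
G1 X45.540 Y89.520 F3069
G1 X65.236 Y73.152
G1 X48.868 Y53.456
G1 X29.172 Y69.824
M5
G0 X0.000 Y0.000

1 u = 1 mm; y_m = 181.336 − y.

[1] `<path>` quadratic bezier, #008000→engrave S139 F3069: (18.199,119.282) → (31.342,117.083) → (43.779,113.701) → (55.508,109.137) → (66.531,103.391) → (76.847,96.462) → (86.456,88.351)

[2] `<path>` quadratic bezier, #ff00ff→score S430 F2473: (66.179,166.279) → (79.040,134.506) → (89.065,105.325) → (96.254,78.738) → (100.606,54.743) → (102.122,33.341) → (100.802,14.532)

[3] `<path>` line segment, #ff00ff→score S430 F2473: (166.367,81.908) → (103.720,173.259)

[4] `<polygon>` regular polygon, #008000→engrave S139 F3069: (29.172,69.824) → (45.540,89.520) → (65.236,73.152) → (48.868,53.456) → (29.172,69.824) (closed)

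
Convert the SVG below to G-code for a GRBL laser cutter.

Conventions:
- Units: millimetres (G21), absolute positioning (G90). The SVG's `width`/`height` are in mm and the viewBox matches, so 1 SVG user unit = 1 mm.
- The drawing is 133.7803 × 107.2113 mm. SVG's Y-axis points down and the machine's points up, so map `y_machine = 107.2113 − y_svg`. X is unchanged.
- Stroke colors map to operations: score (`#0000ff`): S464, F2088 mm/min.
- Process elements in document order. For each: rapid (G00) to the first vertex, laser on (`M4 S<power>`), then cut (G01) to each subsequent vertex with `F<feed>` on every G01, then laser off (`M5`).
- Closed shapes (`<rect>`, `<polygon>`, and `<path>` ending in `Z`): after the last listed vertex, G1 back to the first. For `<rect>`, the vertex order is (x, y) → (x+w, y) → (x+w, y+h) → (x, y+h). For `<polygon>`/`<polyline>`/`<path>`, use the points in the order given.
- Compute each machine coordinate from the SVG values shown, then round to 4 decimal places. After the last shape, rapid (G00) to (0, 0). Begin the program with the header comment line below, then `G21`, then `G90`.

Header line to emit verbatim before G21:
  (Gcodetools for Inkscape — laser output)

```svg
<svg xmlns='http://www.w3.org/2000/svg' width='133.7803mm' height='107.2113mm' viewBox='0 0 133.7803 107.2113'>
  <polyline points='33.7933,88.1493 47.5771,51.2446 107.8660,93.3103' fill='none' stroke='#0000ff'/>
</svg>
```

(Gcodetools for Inkscape — laser output)
G21
G90
G00 X33.7933 Y19.0620
M4 S464
G01 X47.5771 Y55.9667 F2088
G01 X107.8660 Y13.9010 F2088
M5
G00 X0.0000 Y0.0000

Since the viewBox matches the mm dimensions, user units are millimetres directly. The only transform is the Y-flip y_m = 107.2113 − y_svg.

Shape 1 is a open polyline drawn with `<polyline>`. Its stroke #0000ff means score at S464, F2088. After flipping Y the toolpath is (33.7933,19.0620) → (47.5771,55.9667) → (107.8660,13.9010).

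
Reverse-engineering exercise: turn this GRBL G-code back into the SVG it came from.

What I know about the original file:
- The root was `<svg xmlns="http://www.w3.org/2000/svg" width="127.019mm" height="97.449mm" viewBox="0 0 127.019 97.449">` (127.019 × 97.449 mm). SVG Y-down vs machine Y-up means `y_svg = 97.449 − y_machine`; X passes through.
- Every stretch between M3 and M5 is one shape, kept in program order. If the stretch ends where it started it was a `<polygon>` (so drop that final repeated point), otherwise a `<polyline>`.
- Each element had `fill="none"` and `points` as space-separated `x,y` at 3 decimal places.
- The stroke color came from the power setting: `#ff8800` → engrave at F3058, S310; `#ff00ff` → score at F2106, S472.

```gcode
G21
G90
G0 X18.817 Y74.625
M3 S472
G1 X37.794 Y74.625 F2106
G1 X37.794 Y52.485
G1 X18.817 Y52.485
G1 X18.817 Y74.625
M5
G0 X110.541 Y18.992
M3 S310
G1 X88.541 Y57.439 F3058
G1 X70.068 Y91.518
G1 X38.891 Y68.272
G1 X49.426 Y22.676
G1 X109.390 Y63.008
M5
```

y_svg = 97.449 − y_m.

[1] S472→`#ff00ff` (score); closed run; points: 18.817,22.824 37.794,22.824 37.794,44.964 18.817,44.964

[2] S310→`#ff8800` (engrave); open run; points: 110.541,78.457 88.541,40.010 70.068,5.931 38.891,29.177 49.426,74.773 109.390,34.441

<svg xmlns="http://www.w3.org/2000/svg" width="127.019mm" height="97.449mm" viewBox="0 0 127.019 97.449">
  <polygon points="18.817,22.824 37.794,22.824 37.794,44.964 18.817,44.964" fill="none" stroke="#ff00ff"/>
  <polyline points="110.541,78.457 88.541,40.010 70.068,5.931 38.891,29.177 49.426,74.773 109.390,34.441" fill="none" stroke="#ff8800"/>
</svg>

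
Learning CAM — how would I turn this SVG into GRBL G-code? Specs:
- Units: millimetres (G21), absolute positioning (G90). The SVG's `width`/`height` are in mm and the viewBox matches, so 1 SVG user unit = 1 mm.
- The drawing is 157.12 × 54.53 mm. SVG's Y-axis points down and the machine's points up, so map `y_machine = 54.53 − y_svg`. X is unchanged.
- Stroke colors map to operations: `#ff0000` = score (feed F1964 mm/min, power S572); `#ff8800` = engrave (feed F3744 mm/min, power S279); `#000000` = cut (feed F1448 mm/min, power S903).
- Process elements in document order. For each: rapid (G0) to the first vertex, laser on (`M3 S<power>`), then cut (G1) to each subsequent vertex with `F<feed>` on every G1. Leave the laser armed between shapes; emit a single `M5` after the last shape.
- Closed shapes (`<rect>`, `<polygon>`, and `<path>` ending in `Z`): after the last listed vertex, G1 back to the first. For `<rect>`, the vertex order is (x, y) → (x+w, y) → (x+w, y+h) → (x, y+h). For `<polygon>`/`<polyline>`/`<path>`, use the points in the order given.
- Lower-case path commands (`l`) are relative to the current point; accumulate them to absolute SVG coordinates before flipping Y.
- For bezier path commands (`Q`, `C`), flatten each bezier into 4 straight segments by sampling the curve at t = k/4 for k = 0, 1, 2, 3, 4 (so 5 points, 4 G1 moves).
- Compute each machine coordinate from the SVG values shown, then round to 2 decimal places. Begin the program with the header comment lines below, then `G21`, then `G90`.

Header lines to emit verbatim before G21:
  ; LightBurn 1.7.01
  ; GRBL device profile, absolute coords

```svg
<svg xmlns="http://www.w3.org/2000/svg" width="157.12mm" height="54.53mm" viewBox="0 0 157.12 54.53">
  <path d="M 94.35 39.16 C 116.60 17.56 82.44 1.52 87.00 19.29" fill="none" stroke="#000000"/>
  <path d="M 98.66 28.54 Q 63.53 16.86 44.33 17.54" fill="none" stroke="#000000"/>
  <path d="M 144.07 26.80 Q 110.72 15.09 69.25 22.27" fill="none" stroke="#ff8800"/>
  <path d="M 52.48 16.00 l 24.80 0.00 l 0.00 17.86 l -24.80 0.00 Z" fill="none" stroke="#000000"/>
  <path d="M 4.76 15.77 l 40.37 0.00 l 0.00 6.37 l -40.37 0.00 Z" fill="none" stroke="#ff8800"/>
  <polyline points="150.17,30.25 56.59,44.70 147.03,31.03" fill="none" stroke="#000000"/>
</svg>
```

1 u = 1 mm; y_m = 54.53 − y.

[1] `<path>` cubic bezier, #000000→cut S903 F1448: (94.35,15.37) → (101.95,30.09) → (97.31,40.07) → (89.35,42.67) → (87.00,35.24)

[2] `<path>` quadratic bezier, #000000→cut S903 F1448: (98.66,25.99) → (82.09,31.06) → (67.51,34.58) → (54.93,36.56) → (44.33,36.99)

[3] `<path>` quadratic bezier, #ff8800→engrave S279 F3744: (144.07,27.73) → (126.89,32.40) → (108.69,34.72) → (89.48,34.67) → (69.25,32.26)

[4] `<path>` rectangle, #000000→cut S903 F1448: (52.48,38.53) → (77.28,38.53) → (77.28,20.67) → (52.48,20.67) → (52.48,38.53) (closed)

[5] `<path>` rectangle, #ff8800→engrave S279 F3744: (4.76,38.76) → (45.13,38.76) → (45.13,32.39) → (4.76,32.39) → (4.76,38.76) (closed)

[6] `<polyline>` open polyline, #000000→cut S903 F1448: (150.17,24.28) → (56.59,9.83) → (147.03,23.50)

; LightBurn 1.7.01
; GRBL device profile, absolute coords
G21
G90
G0 X94.35 Y15.37
M3 S903
G1 X101.95 Y30.09 F1448
G1 X97.31 Y40.07 F1448
G1 X89.35 Y42.67 F1448
G1 X87.00 Y35.24 F1448
G0 X98.66 Y25.99
M3 S903
G1 X82.09 Y31.06 F1448
G1 X67.51 Y34.58 F1448
G1 X54.93 Y36.56 F1448
G1 X44.33 Y36.99 F1448
G0 X144.07 Y27.73
M3 S279
G1 X126.89 Y32.40 F3744
G1 X108.69 Y34.72 F3744
G1 X89.48 Y34.67 F3744
G1 X69.25 Y32.26 F3744
G0 X52.48 Y38.53
M3 S903
G1 X77.28 Y38.53 F1448
G1 X77.28 Y20.67 F1448
G1 X52.48 Y20.67 F1448
G1 X52.48 Y38.53 F1448
G0 X4.76 Y38.76
M3 S279
G1 X45.13 Y38.76 F3744
G1 X45.13 Y32.39 F3744
G1 X4.76 Y32.39 F3744
G1 X4.76 Y38.76 F3744
G0 X150.17 Y24.28
M3 S903
G1 X56.59 Y9.83 F1448
G1 X147.03 Y23.50 F1448
M5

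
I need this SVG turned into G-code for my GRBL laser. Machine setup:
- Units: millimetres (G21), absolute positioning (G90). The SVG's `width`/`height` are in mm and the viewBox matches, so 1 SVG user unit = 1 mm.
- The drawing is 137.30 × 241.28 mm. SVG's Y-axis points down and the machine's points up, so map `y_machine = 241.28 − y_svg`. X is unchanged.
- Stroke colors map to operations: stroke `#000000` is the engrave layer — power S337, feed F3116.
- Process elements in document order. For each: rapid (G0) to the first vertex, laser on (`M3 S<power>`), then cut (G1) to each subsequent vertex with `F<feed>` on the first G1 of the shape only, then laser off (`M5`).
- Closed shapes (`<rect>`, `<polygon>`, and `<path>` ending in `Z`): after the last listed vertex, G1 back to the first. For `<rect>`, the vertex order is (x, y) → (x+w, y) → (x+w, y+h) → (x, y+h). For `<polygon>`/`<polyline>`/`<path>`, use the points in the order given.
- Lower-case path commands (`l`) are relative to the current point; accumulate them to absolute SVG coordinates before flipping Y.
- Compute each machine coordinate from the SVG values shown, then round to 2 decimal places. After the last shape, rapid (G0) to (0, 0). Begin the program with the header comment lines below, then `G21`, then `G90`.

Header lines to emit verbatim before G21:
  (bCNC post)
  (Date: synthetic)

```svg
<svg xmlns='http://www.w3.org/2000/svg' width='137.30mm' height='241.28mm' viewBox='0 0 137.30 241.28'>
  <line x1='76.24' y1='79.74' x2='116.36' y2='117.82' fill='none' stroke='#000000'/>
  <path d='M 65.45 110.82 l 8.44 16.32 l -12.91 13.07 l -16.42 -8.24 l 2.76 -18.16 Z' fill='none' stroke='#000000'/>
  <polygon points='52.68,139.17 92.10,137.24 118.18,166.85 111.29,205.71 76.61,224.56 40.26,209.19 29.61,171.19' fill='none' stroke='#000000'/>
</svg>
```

1 u = 1 mm; y_m = 241.28 − y.

[1] `<line>` line segment, #000000→engrave S337 F3116: (76.24,161.54) → (116.36,123.46)

[2] `<path>` regular polygon, #000000→engrave S337 F3116: (65.45,130.46) → (73.89,114.14) → (60.98,101.07) → (44.56,109.31) → (47.32,127.47) → (65.45,130.46) (closed)

[3] `<polygon>` regular polygon, #000000→engrave S337 F3116: (52.68,102.11) → (92.10,104.04) → (118.18,74.43) → (111.29,35.57) → (76.61,16.72) → (40.26,32.09) → (29.61,70.09) → (52.68,102.11) (closed)

(bCNC post)
(Date: synthetic)
G21
G90
G0 X76.24 Y161.54
M3 S337
G1 X116.36 Y123.46 F3116
M5
G0 X65.45 Y130.46
M3 S337
G1 X73.89 Y114.14 F3116
G1 X60.98 Y101.07
G1 X44.56 Y109.31
G1 X47.32 Y127.47
G1 X65.45 Y130.46
M5
G0 X52.68 Y102.11
M3 S337
G1 X92.10 Y104.04 F3116
G1 X118.18 Y74.43
G1 X111.29 Y35.57
G1 X76.61 Y16.72
G1 X40.26 Y32.09
G1 X29.61 Y70.09
G1 X52.68 Y102.11
M5
G0 X0.00 Y0.00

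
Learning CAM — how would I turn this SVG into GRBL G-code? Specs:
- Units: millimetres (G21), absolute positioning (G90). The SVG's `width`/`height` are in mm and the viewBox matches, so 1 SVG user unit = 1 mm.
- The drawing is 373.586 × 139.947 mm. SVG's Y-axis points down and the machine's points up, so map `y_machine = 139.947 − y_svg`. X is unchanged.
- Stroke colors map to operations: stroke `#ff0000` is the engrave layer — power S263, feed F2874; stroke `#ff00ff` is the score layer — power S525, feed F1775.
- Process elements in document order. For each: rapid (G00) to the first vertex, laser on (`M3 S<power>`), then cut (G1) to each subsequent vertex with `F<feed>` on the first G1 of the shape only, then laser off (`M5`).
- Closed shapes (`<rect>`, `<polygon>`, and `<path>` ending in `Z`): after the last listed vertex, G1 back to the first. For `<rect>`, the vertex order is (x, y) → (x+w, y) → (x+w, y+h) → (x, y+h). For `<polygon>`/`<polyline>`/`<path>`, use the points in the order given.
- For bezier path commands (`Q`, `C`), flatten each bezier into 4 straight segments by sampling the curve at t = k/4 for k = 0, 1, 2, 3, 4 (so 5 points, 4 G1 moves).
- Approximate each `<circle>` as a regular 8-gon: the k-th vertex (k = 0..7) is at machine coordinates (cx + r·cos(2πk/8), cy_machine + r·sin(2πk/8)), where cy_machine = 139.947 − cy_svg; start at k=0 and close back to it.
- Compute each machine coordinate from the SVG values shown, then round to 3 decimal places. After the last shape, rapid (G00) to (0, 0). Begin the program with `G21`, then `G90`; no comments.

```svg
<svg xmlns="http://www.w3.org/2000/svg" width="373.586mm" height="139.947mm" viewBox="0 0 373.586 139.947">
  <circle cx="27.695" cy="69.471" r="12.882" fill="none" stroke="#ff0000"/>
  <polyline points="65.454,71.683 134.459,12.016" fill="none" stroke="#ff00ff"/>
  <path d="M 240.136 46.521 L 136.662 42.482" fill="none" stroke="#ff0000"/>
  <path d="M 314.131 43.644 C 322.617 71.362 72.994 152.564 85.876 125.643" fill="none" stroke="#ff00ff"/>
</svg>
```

viewBox `0 0 373.586 139.947` with mm width/height → 1 unit = 1 mm. Flip: y_m = 139.947 − y_svg.

**Shape 1** — `<circle>` circle, stroke `#ff0000` → engrave (S263, F2874). Machine vertices: (40.577,70.476) → (36.804,79.585) → (27.695,83.358) → (18.586,79.585) → (14.813,70.476) → (18.586,61.367) → (27.695,57.594) → (36.804,61.367) → (40.577,70.476). Closed: final G1 returns to the first vertex.

**Shape 2** — `<polyline>` line segment, stroke `#ff00ff` → score (S525, F1775). Machine vertices: (65.454,68.264) → (134.459,127.931). Open path.

**Shape 3** — `<path>` line segment, stroke `#ff0000` → engrave (S263, F2874). Machine vertices: (240.136,93.426) → (136.662,97.465). Open path.

**Shape 4** — `<path>` cubic bezier, stroke `#ff00ff` → score (S525, F1775). Control points (SVG): P0=(314.131,43.644), P1=(322.617,71.362), P2=(72.994,152.564), P3=(85.876,125.643); sampled at t=k/4. Machine vertices: (314.131,96.303) → (280.235,68.011) → (198.355,34.814) → (117.300,11.861) → (85.876,14.304). Open path.

G21
G90
G00 X40.577 Y70.476
M3 S263
G1 X36.804 Y79.585 F2874
G1 X27.695 Y83.358
G1 X18.586 Y79.585
G1 X14.813 Y70.476
G1 X18.586 Y61.367
G1 X27.695 Y57.594
G1 X36.804 Y61.367
G1 X40.577 Y70.476
M5
G00 X65.454 Y68.264
M3 S525
G1 X134.459 Y127.931 F1775
M5
G00 X240.136 Y93.426
M3 S263
G1 X136.662 Y97.465 F2874
M5
G00 X314.131 Y96.303
M3 S525
G1 X280.235 Y68.011 F1775
G1 X198.355 Y34.814
G1 X117.300 Y11.861
G1 X85.876 Y14.304
M5
G00 X0.000 Y0.000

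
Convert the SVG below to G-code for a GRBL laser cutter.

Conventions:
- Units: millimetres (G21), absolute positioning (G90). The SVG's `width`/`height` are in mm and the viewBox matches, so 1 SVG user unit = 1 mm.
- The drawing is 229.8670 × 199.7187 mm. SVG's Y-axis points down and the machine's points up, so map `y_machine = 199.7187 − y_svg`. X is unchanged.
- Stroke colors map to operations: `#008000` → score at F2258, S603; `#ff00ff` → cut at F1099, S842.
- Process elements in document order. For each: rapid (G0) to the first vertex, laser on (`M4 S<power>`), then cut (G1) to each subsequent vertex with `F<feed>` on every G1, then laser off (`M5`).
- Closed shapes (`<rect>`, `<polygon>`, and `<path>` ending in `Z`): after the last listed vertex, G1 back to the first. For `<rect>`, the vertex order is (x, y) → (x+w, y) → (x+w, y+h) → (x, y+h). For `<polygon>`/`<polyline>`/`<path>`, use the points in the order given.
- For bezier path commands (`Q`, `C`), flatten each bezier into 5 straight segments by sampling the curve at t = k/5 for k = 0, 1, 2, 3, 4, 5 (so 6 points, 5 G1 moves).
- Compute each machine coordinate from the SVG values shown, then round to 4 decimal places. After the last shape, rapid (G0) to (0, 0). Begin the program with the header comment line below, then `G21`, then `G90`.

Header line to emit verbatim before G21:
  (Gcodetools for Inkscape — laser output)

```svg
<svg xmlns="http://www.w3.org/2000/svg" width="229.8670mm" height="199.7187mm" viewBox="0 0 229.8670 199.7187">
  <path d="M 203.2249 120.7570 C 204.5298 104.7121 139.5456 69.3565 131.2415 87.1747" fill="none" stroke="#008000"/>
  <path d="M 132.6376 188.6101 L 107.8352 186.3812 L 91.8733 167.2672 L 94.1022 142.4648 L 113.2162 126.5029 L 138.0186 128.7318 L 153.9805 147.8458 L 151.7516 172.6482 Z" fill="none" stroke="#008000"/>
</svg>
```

(Gcodetools for Inkscape — laser output)
G21
G90
G0 X203.2249 Y78.9617
M4 S603
G1 X197.0369 Y90.3260 F2258
G1 X180.8420 Y102.8457 F2258
G1 X160.5428 Y113.0414 F2258
G1 X142.0418 Y117.4339 F2258
G1 X131.2415 Y112.5440 F2258
M5
G0 X132.6376 Y11.1086
M4 S603
G1 X107.8352 Y13.3375 F2258
G1 X91.8733 Y32.4515 F2258
G1 X94.1022 Y57.2539 F2258
G1 X113.2162 Y73.2158 F2258
G1 X138.0186 Y70.9869 F2258
G1 X153.9805 Y51.8729 F2258
G1 X151.7516 Y27.0705 F2258
G1 X132.6376 Y11.1086 F2258
M5
G0 X0.0000 Y0.0000

Since the viewBox matches the mm dimensions, user units are millimetres directly. The only transform is the Y-flip y_m = 199.7187 − y_svg.

Shape 1 is a cubic bezier drawn with `<path>`. Its stroke #008000 means score at S603, F2258. After flipping Y the toolpath is (203.2249,78.9617) → (197.0369,90.3260) → (180.8420,102.8457) → (160.5428,113.0414) → (142.0418,117.4339) → (131.2415,112.5440).

Shape 2 is a regular polygon drawn with `<path>`. Its stroke #008000 means score at S603, F2258. After flipping Y the toolpath is (132.6376,11.1086) → (107.8352,13.3375) → (91.8733,32.4515) → (94.1022,57.2539) → (113.2162,73.2158) → (138.0186,70.9869) → (153.9805,51.8729) → (151.7516,27.0705) → (132.6376,11.1086), returning to the start.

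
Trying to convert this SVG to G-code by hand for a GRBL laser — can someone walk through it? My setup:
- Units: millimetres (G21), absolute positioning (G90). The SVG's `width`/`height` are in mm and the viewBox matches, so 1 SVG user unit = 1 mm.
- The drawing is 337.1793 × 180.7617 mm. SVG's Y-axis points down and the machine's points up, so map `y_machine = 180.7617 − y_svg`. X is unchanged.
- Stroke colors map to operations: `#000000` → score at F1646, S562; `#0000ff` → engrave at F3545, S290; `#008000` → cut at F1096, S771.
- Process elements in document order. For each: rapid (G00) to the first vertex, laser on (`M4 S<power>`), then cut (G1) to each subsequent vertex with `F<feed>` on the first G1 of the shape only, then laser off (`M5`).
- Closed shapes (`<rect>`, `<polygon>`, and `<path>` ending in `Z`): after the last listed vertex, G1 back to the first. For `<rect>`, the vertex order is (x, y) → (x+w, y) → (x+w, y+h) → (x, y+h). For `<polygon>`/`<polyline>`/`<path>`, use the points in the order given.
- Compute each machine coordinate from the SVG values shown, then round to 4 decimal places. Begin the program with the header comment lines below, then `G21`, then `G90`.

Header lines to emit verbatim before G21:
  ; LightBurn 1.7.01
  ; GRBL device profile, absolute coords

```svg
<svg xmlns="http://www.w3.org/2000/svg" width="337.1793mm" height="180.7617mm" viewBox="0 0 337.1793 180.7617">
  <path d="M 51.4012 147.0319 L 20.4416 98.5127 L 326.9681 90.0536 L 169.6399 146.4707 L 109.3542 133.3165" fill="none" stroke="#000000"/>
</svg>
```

viewBox `0 0 337.1793 180.7617` with mm width/height → 1 unit = 1 mm. Flip: y_m = 180.7617 − y_svg.

**Shape 1** — `<path>` open polyline, stroke `#000000` → score (S562, F1646). Machine vertices: (51.4012,33.7298) → (20.4416,82.2490) → (326.9681,90.7081) → (169.6399,34.2910) → (109.3542,47.4452). Open path.

; LightBurn 1.7.01
; GRBL device profile, absolute coords
G21
G90
G00 X51.4012 Y33.7298
M4 S562
G1 X20.4416 Y82.2490 F1646
G1 X326.9681 Y90.7081
G1 X169.6399 Y34.2910
G1 X109.3542 Y47.4452
M5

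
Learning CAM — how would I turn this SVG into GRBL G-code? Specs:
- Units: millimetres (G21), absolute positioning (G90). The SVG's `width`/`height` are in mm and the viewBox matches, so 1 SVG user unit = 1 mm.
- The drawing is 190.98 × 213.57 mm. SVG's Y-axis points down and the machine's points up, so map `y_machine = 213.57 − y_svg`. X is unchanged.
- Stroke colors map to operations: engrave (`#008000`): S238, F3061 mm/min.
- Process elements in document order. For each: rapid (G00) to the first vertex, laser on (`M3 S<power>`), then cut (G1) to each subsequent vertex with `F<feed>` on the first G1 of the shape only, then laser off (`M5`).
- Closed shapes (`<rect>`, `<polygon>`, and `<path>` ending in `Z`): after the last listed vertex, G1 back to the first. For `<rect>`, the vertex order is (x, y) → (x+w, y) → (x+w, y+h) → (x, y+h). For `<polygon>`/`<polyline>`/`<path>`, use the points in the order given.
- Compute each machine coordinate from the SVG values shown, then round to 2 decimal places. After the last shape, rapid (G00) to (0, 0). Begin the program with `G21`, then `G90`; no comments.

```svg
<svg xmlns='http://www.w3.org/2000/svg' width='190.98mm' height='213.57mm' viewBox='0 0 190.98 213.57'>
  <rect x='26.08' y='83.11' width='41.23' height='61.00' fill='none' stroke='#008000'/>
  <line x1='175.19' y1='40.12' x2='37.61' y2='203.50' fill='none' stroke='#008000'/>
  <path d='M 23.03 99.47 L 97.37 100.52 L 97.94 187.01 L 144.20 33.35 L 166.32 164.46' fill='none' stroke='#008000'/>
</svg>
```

Since the viewBox matches the mm dimensions, user units are millimetres directly. The only transform is the Y-flip y_m = 213.57 − y_svg.

Shape 1 is a rectangle drawn with `<rect>`. Its stroke #008000 means engrave at S238, F3061. After flipping Y the toolpath is (26.08,130.46) → (67.31,130.46) → (67.31,69.46) → (26.08,69.46) → (26.08,130.46), returning to the start.

Shape 2 is a line segment drawn with `<line>`. Its stroke #008000 means engrave at S238, F3061. After flipping Y the toolpath is (175.19,173.45) → (37.61,10.07).

Shape 3 is a open polyline drawn with `<path>`. Its stroke #008000 means engrave at S238, F3061. After flipping Y the toolpath is (23.03,114.10) → (97.37,113.05) → (97.94,26.56) → (144.20,180.22) → (166.32,49.11).

G21
G90
G00 X26.08 Y130.46
M3 S238
G1 X67.31 Y130.46 F3061
G1 X67.31 Y69.46
G1 X26.08 Y69.46
G1 X26.08 Y130.46
M5
G00 X175.19 Y173.45
M3 S238
G1 X37.61 Y10.07 F3061
M5
G00 X23.03 Y114.10
M3 S238
G1 X97.37 Y113.05 F3061
G1 X97.94 Y26.56
G1 X144.20 Y180.22
G1 X166.32 Y49.11
M5
G00 X0.00 Y0.00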